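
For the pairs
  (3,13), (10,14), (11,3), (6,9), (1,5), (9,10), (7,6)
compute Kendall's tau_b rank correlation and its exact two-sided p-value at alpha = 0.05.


Step 1: Enumerate the 21 unordered pairs (i,j) with i<j and classify each by sign(x_j-x_i) * sign(y_j-y_i).
  (1,2):dx=+7,dy=+1->C; (1,3):dx=+8,dy=-10->D; (1,4):dx=+3,dy=-4->D; (1,5):dx=-2,dy=-8->C
  (1,6):dx=+6,dy=-3->D; (1,7):dx=+4,dy=-7->D; (2,3):dx=+1,dy=-11->D; (2,4):dx=-4,dy=-5->C
  (2,5):dx=-9,dy=-9->C; (2,6):dx=-1,dy=-4->C; (2,7):dx=-3,dy=-8->C; (3,4):dx=-5,dy=+6->D
  (3,5):dx=-10,dy=+2->D; (3,6):dx=-2,dy=+7->D; (3,7):dx=-4,dy=+3->D; (4,5):dx=-5,dy=-4->C
  (4,6):dx=+3,dy=+1->C; (4,7):dx=+1,dy=-3->D; (5,6):dx=+8,dy=+5->C; (5,7):dx=+6,dy=+1->C
  (6,7):dx=-2,dy=-4->C
Step 2: C = 11, D = 10, total pairs = 21.
Step 3: tau = (C - D)/(n(n-1)/2) = (11 - 10)/21 = 0.047619.
Step 4: Exact two-sided p-value (enumerate n! = 5040 permutations of y under H0): p = 1.000000.
Step 5: alpha = 0.05. fail to reject H0.

tau_b = 0.0476 (C=11, D=10), p = 1.000000, fail to reject H0.


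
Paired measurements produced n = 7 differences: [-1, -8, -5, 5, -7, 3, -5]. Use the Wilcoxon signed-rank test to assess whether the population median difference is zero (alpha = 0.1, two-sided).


Step 1: Drop any zero differences (none here) and take |d_i|.
|d| = [1, 8, 5, 5, 7, 3, 5]
Step 2: Midrank |d_i| (ties get averaged ranks).
ranks: |1|->1, |8|->7, |5|->4, |5|->4, |7|->6, |3|->2, |5|->4
Step 3: Attach original signs; sum ranks with positive sign and with negative sign.
W+ = 4 + 2 = 6
W- = 1 + 7 + 4 + 6 + 4 = 22
(Check: W+ + W- = 28 should equal n(n+1)/2 = 28.)
Step 4: Test statistic W = min(W+, W-) = 6.
Step 5: Ties in |d|, so use the tie-corrected normal approximation.
        E[W] = n(n+1)/4 = 7*8/4 = 14.
        Tie groups: |d|=5 (t=3); sum(t^3 - t) = 24.
        Var[W] = n(n+1)(2n+1)/24 - sum(t^3-t)/48 = 840/24 - 24/48 = 34.5.
        z = (W - E[W]) / sqrt(Var[W]) = (6 - 14) / 5.8737 = -1.3620.
        Two-sided p = 2*Phi(z) = 0.173195.
Step 6: alpha = 0.1. fail to reject H0.

W+ = 6, W- = 22, W = min = 6, p = 0.173195, fail to reject H0.


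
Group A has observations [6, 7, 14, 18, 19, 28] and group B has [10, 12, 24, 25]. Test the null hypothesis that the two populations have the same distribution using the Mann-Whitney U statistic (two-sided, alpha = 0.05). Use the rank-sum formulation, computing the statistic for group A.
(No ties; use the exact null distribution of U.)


Step 1: Combine and sort all 10 observations; assign midranks.
sorted (value, group): (6,X), (7,X), (10,Y), (12,Y), (14,X), (18,X), (19,X), (24,Y), (25,Y), (28,X)
ranks: 6->1, 7->2, 10->3, 12->4, 14->5, 18->6, 19->7, 24->8, 25->9, 28->10
Step 2: Rank sum for X: R1 = 1 + 2 + 5 + 6 + 7 + 10 = 31.
Step 3: U_X = R1 - n1(n1+1)/2 = 31 - 6*7/2 = 31 - 21 = 10.
       U_Y = n1*n2 - U_X = 24 - 10 = 14.
Step 4: No ties, so the exact null distribution of U (based on enumerating the C(10,6) = 210 equally likely rank assignments) gives the two-sided p-value.
Step 5: p-value = 0.761905; compare to alpha = 0.05. fail to reject H0.

U_X = 10, p = 0.761905, fail to reject H0 at alpha = 0.05.


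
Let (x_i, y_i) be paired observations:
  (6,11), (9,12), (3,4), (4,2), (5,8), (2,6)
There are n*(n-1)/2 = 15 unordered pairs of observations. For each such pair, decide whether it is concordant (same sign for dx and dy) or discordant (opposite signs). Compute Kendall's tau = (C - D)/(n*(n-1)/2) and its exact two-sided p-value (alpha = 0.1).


Step 1: Enumerate the 15 unordered pairs (i,j) with i<j and classify each by sign(x_j-x_i) * sign(y_j-y_i).
  (1,2):dx=+3,dy=+1->C; (1,3):dx=-3,dy=-7->C; (1,4):dx=-2,dy=-9->C; (1,5):dx=-1,dy=-3->C
  (1,6):dx=-4,dy=-5->C; (2,3):dx=-6,dy=-8->C; (2,4):dx=-5,dy=-10->C; (2,5):dx=-4,dy=-4->C
  (2,6):dx=-7,dy=-6->C; (3,4):dx=+1,dy=-2->D; (3,5):dx=+2,dy=+4->C; (3,6):dx=-1,dy=+2->D
  (4,5):dx=+1,dy=+6->C; (4,6):dx=-2,dy=+4->D; (5,6):dx=-3,dy=-2->C
Step 2: C = 12, D = 3, total pairs = 15.
Step 3: tau = (C - D)/(n(n-1)/2) = (12 - 3)/15 = 0.600000.
Step 4: Exact two-sided p-value (enumerate n! = 720 permutations of y under H0): p = 0.136111.
Step 5: alpha = 0.1. fail to reject H0.

tau_b = 0.6000 (C=12, D=3), p = 0.136111, fail to reject H0.


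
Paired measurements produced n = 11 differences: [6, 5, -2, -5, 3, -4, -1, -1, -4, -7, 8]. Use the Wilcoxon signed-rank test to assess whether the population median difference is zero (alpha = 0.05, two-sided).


Step 1: Drop any zero differences (none here) and take |d_i|.
|d| = [6, 5, 2, 5, 3, 4, 1, 1, 4, 7, 8]
Step 2: Midrank |d_i| (ties get averaged ranks).
ranks: |6|->9, |5|->7.5, |2|->3, |5|->7.5, |3|->4, |4|->5.5, |1|->1.5, |1|->1.5, |4|->5.5, |7|->10, |8|->11
Step 3: Attach original signs; sum ranks with positive sign and with negative sign.
W+ = 9 + 7.5 + 4 + 11 = 31.5
W- = 3 + 7.5 + 5.5 + 1.5 + 1.5 + 5.5 + 10 = 34.5
(Check: W+ + W- = 66 should equal n(n+1)/2 = 66.)
Step 4: Test statistic W = min(W+, W-) = 31.5.
Step 5: Ties in |d|, so use the tie-corrected normal approximation.
        E[W] = n(n+1)/4 = 11*12/4 = 33.
        Tie groups: |d|=1 (t=2), |d|=4 (t=2), |d|=5 (t=2); sum(t^3 - t) = 18.
        Var[W] = n(n+1)(2n+1)/24 - sum(t^3-t)/48 = 3036/24 - 18/48 = 126.125.
        z = (W - E[W]) / sqrt(Var[W]) = (31.5 - 33) / 11.2305 = -0.1336.
        Two-sided p = 2*Phi(z) = 0.893747.
Step 6: alpha = 0.05. fail to reject H0.

W+ = 31.5, W- = 34.5, W = min = 31.5, p = 0.893747, fail to reject H0.


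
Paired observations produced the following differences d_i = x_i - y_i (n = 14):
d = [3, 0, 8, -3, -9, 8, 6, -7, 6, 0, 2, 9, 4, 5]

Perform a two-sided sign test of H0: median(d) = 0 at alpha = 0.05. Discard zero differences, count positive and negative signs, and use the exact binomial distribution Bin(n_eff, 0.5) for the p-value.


Step 1: Discard zero differences. Original n = 14; n_eff = number of nonzero differences = 12.
Nonzero differences (with sign): +3, +8, -3, -9, +8, +6, -7, +6, +2, +9, +4, +5
Step 2: Count signs: positive = 9, negative = 3.
Step 3: Under H0: P(positive) = 0.5, so the number of positives S ~ Bin(12, 0.5).
Step 4: Two-sided exact p-value = sum of Bin(12,0.5) probabilities at or below the observed probability = 0.145996.
Step 5: alpha = 0.05. fail to reject H0.

n_eff = 12, pos = 9, neg = 3, p = 0.145996, fail to reject H0.


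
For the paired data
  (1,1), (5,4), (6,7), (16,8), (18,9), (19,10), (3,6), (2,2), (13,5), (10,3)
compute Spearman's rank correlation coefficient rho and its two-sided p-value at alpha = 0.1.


Step 1: Rank x and y separately (midranks; no ties here).
rank(x): 1->1, 5->4, 6->5, 16->8, 18->9, 19->10, 3->3, 2->2, 13->7, 10->6
rank(y): 1->1, 4->4, 7->7, 8->8, 9->9, 10->10, 6->6, 2->2, 5->5, 3->3
Step 2: d_i = R_x(i) - R_y(i); compute d_i^2.
  (1-1)^2=0, (4-4)^2=0, (5-7)^2=4, (8-8)^2=0, (9-9)^2=0, (10-10)^2=0, (3-6)^2=9, (2-2)^2=0, (7-5)^2=4, (6-3)^2=9
sum(d^2) = 26.
Step 3: rho = 1 - 6*26 / (10*(10^2 - 1)) = 1 - 156/990 = 0.842424.
Step 4: Under H0, t = rho * sqrt((n-2)/(1-rho^2)) = 4.4222 ~ t(8).
Step 5: Two-sided p-value from the t-distribution with 8 df = 0.002220.
Step 6: alpha = 0.1. reject H0.

rho = 0.8424, p = 0.002220, reject H0 at alpha = 0.1.


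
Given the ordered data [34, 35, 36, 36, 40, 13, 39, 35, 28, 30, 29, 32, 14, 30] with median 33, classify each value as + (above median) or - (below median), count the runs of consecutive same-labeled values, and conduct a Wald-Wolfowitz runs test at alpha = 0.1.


Step 1: Compute median = 33; label A = above, B = below.
Labels in order: AAAAABAABBBBBB  (n_A = 7, n_B = 7)
Step 2: Count runs R = 4.
Step 3: Under H0 (random ordering), E[R] = 2*n_A*n_B/(n_A+n_B) + 1 = 2*7*7/14 + 1 = 8.0000.
        Var[R] = 2*n_A*n_B*(2*n_A*n_B - n_A - n_B) / ((n_A+n_B)^2 * (n_A+n_B-1)) = 8232/2548 = 3.2308.
        SD[R] = 1.7974.
Step 4: Continuity-corrected z = (R + 0.5 - E[R]) / SD[R] = (4 + 0.5 - 8.0000) / 1.7974 = -1.9472.
Step 5: Two-sided p-value via normal approximation = 2*(1 - Phi(|z|)) = 0.051508.
Step 6: alpha = 0.1. reject H0.

R = 4, z = -1.9472, p = 0.051508, reject H0.


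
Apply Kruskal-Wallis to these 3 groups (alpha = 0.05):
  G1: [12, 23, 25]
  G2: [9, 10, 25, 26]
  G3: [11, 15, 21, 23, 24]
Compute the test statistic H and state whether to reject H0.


Step 1: Combine all N = 12 observations and assign midranks.
sorted (value, group, rank): (9,G2,1), (10,G2,2), (11,G3,3), (12,G1,4), (15,G3,5), (21,G3,6), (23,G1,7.5), (23,G3,7.5), (24,G3,9), (25,G1,10.5), (25,G2,10.5), (26,G2,12)
Step 2: Sum ranks within each group.
R_1 = 22 (n_1 = 3)
R_2 = 25.5 (n_2 = 4)
R_3 = 30.5 (n_3 = 5)
Step 3: H = 12/(N(N+1)) * sum(R_i^2/n_i) - 3(N+1)
     = 12/(12*13) * (22^2/3 + 25.5^2/4 + 30.5^2/5) - 3*13
     = 0.076923 * 509.946 - 39
     = 0.226603.
Step 4: Ties present; correction factor C = 1 - 12/(12^3 - 12) = 0.993007. Corrected H = 0.226603 / 0.993007 = 0.228198.
Step 5: Under H0, H ~ chi^2(2); p-value = 0.892169.
Step 6: alpha = 0.05. fail to reject H0.

H = 0.2282, df = 2, p = 0.892169, fail to reject H0.


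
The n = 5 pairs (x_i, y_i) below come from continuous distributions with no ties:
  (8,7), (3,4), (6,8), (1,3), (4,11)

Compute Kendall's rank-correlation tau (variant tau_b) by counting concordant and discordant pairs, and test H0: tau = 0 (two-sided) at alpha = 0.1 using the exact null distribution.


Step 1: Enumerate the 10 unordered pairs (i,j) with i<j and classify each by sign(x_j-x_i) * sign(y_j-y_i).
  (1,2):dx=-5,dy=-3->C; (1,3):dx=-2,dy=+1->D; (1,4):dx=-7,dy=-4->C; (1,5):dx=-4,dy=+4->D
  (2,3):dx=+3,dy=+4->C; (2,4):dx=-2,dy=-1->C; (2,5):dx=+1,dy=+7->C; (3,4):dx=-5,dy=-5->C
  (3,5):dx=-2,dy=+3->D; (4,5):dx=+3,dy=+8->C
Step 2: C = 7, D = 3, total pairs = 10.
Step 3: tau = (C - D)/(n(n-1)/2) = (7 - 3)/10 = 0.400000.
Step 4: Exact two-sided p-value (enumerate n! = 120 permutations of y under H0): p = 0.483333.
Step 5: alpha = 0.1. fail to reject H0.

tau_b = 0.4000 (C=7, D=3), p = 0.483333, fail to reject H0.


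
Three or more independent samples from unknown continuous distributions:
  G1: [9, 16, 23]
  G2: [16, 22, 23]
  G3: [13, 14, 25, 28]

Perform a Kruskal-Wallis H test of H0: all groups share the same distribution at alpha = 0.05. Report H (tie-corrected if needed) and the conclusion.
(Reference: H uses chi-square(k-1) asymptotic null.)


Step 1: Combine all N = 10 observations and assign midranks.
sorted (value, group, rank): (9,G1,1), (13,G3,2), (14,G3,3), (16,G1,4.5), (16,G2,4.5), (22,G2,6), (23,G1,7.5), (23,G2,7.5), (25,G3,9), (28,G3,10)
Step 2: Sum ranks within each group.
R_1 = 13 (n_1 = 3)
R_2 = 18 (n_2 = 3)
R_3 = 24 (n_3 = 4)
Step 3: H = 12/(N(N+1)) * sum(R_i^2/n_i) - 3(N+1)
     = 12/(10*11) * (13^2/3 + 18^2/3 + 24^2/4) - 3*11
     = 0.109091 * 308.333 - 33
     = 0.636364.
Step 4: Ties present; correction factor C = 1 - 12/(10^3 - 10) = 0.987879. Corrected H = 0.636364 / 0.987879 = 0.644172.
Step 5: Under H0, H ~ chi^2(2); p-value = 0.724636.
Step 6: alpha = 0.05. fail to reject H0.

H = 0.6442, df = 2, p = 0.724636, fail to reject H0.


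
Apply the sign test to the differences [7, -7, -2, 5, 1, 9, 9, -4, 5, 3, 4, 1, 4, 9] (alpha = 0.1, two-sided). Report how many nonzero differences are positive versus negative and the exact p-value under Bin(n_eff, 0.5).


Step 1: Discard zero differences. Original n = 14; n_eff = number of nonzero differences = 14.
Nonzero differences (with sign): +7, -7, -2, +5, +1, +9, +9, -4, +5, +3, +4, +1, +4, +9
Step 2: Count signs: positive = 11, negative = 3.
Step 3: Under H0: P(positive) = 0.5, so the number of positives S ~ Bin(14, 0.5).
Step 4: Two-sided exact p-value = sum of Bin(14,0.5) probabilities at or below the observed probability = 0.057373.
Step 5: alpha = 0.1. reject H0.

n_eff = 14, pos = 11, neg = 3, p = 0.057373, reject H0.


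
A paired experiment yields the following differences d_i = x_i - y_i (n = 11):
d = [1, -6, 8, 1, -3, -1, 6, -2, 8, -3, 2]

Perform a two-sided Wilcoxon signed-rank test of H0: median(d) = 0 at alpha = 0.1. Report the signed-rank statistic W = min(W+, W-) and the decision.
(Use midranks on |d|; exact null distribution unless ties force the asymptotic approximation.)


Step 1: Drop any zero differences (none here) and take |d_i|.
|d| = [1, 6, 8, 1, 3, 1, 6, 2, 8, 3, 2]
Step 2: Midrank |d_i| (ties get averaged ranks).
ranks: |1|->2, |6|->8.5, |8|->10.5, |1|->2, |3|->6.5, |1|->2, |6|->8.5, |2|->4.5, |8|->10.5, |3|->6.5, |2|->4.5
Step 3: Attach original signs; sum ranks with positive sign and with negative sign.
W+ = 2 + 10.5 + 2 + 8.5 + 10.5 + 4.5 = 38
W- = 8.5 + 6.5 + 2 + 4.5 + 6.5 = 28
(Check: W+ + W- = 66 should equal n(n+1)/2 = 66.)
Step 4: Test statistic W = min(W+, W-) = 28.
Step 5: Ties in |d|, so use the tie-corrected normal approximation.
        E[W] = n(n+1)/4 = 11*12/4 = 33.
        Tie groups: |d|=1 (t=3), |d|=2 (t=2), |d|=3 (t=2), |d|=6 (t=2), |d|=8 (t=2); sum(t^3 - t) = 48.
        Var[W] = n(n+1)(2n+1)/24 - sum(t^3-t)/48 = 3036/24 - 48/48 = 125.5.
        z = (W - E[W]) / sqrt(Var[W]) = (28 - 33) / 11.2027 = -0.4463.
        Two-sided p = 2*Phi(z) = 0.655365.
Step 6: alpha = 0.1. fail to reject H0.

W+ = 38, W- = 28, W = min = 28, p = 0.655365, fail to reject H0.


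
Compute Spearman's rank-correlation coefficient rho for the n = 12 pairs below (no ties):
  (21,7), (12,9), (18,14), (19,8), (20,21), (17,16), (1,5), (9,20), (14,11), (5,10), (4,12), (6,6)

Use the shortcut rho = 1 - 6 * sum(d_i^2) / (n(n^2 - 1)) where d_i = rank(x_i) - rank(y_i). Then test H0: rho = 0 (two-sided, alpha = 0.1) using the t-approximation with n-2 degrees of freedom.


Step 1: Rank x and y separately (midranks; no ties here).
rank(x): 21->12, 12->6, 18->9, 19->10, 20->11, 17->8, 1->1, 9->5, 14->7, 5->3, 4->2, 6->4
rank(y): 7->3, 9->5, 14->9, 8->4, 21->12, 16->10, 5->1, 20->11, 11->7, 10->6, 12->8, 6->2
Step 2: d_i = R_x(i) - R_y(i); compute d_i^2.
  (12-3)^2=81, (6-5)^2=1, (9-9)^2=0, (10-4)^2=36, (11-12)^2=1, (8-10)^2=4, (1-1)^2=0, (5-11)^2=36, (7-7)^2=0, (3-6)^2=9, (2-8)^2=36, (4-2)^2=4
sum(d^2) = 208.
Step 3: rho = 1 - 6*208 / (12*(12^2 - 1)) = 1 - 1248/1716 = 0.272727.
Step 4: Under H0, t = rho * sqrt((n-2)/(1-rho^2)) = 0.8964 ~ t(10).
Step 5: Two-sided p-value from the t-distribution with 10 df = 0.391097.
Step 6: alpha = 0.1. fail to reject H0.

rho = 0.2727, p = 0.391097, fail to reject H0 at alpha = 0.1.


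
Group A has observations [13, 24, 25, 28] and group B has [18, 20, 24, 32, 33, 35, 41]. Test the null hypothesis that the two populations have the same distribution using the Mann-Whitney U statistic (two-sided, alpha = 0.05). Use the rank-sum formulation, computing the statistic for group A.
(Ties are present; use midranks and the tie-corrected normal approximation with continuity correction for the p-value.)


Step 1: Combine and sort all 11 observations; assign midranks.
sorted (value, group): (13,X), (18,Y), (20,Y), (24,X), (24,Y), (25,X), (28,X), (32,Y), (33,Y), (35,Y), (41,Y)
ranks: 13->1, 18->2, 20->3, 24->4.5, 24->4.5, 25->6, 28->7, 32->8, 33->9, 35->10, 41->11
Step 2: Rank sum for X: R1 = 1 + 4.5 + 6 + 7 = 18.5.
Step 3: U_X = R1 - n1(n1+1)/2 = 18.5 - 4*5/2 = 18.5 - 10 = 8.5.
       U_Y = n1*n2 - U_X = 28 - 8.5 = 19.5.
Step 4: Ties are present, so use the tie-corrected normal approximation (with continuity correction) for the p-value.
Step 5: p-value = 0.343605; compare to alpha = 0.05. fail to reject H0.

U_X = 8.5, p = 0.343605, fail to reject H0 at alpha = 0.05.


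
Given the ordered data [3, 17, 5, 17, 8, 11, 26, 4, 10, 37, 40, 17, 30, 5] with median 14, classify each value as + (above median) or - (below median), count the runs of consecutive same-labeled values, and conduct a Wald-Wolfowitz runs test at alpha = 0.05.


Step 1: Compute median = 14; label A = above, B = below.
Labels in order: BABABBABBAAAAB  (n_A = 7, n_B = 7)
Step 2: Count runs R = 9.
Step 3: Under H0 (random ordering), E[R] = 2*n_A*n_B/(n_A+n_B) + 1 = 2*7*7/14 + 1 = 8.0000.
        Var[R] = 2*n_A*n_B*(2*n_A*n_B - n_A - n_B) / ((n_A+n_B)^2 * (n_A+n_B-1)) = 8232/2548 = 3.2308.
        SD[R] = 1.7974.
Step 4: Continuity-corrected z = (R - 0.5 - E[R]) / SD[R] = (9 - 0.5 - 8.0000) / 1.7974 = 0.2782.
Step 5: Two-sided p-value via normal approximation = 2*(1 - Phi(|z|)) = 0.780879.
Step 6: alpha = 0.05. fail to reject H0.

R = 9, z = 0.2782, p = 0.780879, fail to reject H0.


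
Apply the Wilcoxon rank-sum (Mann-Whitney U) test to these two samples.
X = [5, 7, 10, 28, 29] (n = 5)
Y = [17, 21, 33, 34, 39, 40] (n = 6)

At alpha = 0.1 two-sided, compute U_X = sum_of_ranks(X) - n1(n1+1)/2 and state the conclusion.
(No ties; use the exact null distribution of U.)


Step 1: Combine and sort all 11 observations; assign midranks.
sorted (value, group): (5,X), (7,X), (10,X), (17,Y), (21,Y), (28,X), (29,X), (33,Y), (34,Y), (39,Y), (40,Y)
ranks: 5->1, 7->2, 10->3, 17->4, 21->5, 28->6, 29->7, 33->8, 34->9, 39->10, 40->11
Step 2: Rank sum for X: R1 = 1 + 2 + 3 + 6 + 7 = 19.
Step 3: U_X = R1 - n1(n1+1)/2 = 19 - 5*6/2 = 19 - 15 = 4.
       U_Y = n1*n2 - U_X = 30 - 4 = 26.
Step 4: No ties, so the exact null distribution of U (based on enumerating the C(11,5) = 462 equally likely rank assignments) gives the two-sided p-value.
Step 5: p-value = 0.051948; compare to alpha = 0.1. reject H0.

U_X = 4, p = 0.051948, reject H0 at alpha = 0.1.


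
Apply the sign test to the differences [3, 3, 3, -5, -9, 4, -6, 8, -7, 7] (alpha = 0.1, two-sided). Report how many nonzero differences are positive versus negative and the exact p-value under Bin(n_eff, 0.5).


Step 1: Discard zero differences. Original n = 10; n_eff = number of nonzero differences = 10.
Nonzero differences (with sign): +3, +3, +3, -5, -9, +4, -6, +8, -7, +7
Step 2: Count signs: positive = 6, negative = 4.
Step 3: Under H0: P(positive) = 0.5, so the number of positives S ~ Bin(10, 0.5).
Step 4: Two-sided exact p-value = sum of Bin(10,0.5) probabilities at or below the observed probability = 0.753906.
Step 5: alpha = 0.1. fail to reject H0.

n_eff = 10, pos = 6, neg = 4, p = 0.753906, fail to reject H0.


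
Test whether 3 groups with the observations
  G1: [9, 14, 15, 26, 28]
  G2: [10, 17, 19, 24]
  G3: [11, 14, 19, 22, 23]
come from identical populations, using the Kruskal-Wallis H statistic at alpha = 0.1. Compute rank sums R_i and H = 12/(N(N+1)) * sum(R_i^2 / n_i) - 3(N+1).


Step 1: Combine all N = 14 observations and assign midranks.
sorted (value, group, rank): (9,G1,1), (10,G2,2), (11,G3,3), (14,G1,4.5), (14,G3,4.5), (15,G1,6), (17,G2,7), (19,G2,8.5), (19,G3,8.5), (22,G3,10), (23,G3,11), (24,G2,12), (26,G1,13), (28,G1,14)
Step 2: Sum ranks within each group.
R_1 = 38.5 (n_1 = 5)
R_2 = 29.5 (n_2 = 4)
R_3 = 37 (n_3 = 5)
Step 3: H = 12/(N(N+1)) * sum(R_i^2/n_i) - 3(N+1)
     = 12/(14*15) * (38.5^2/5 + 29.5^2/4 + 37^2/5) - 3*15
     = 0.057143 * 787.812 - 45
     = 0.017857.
Step 4: Ties present; correction factor C = 1 - 12/(14^3 - 14) = 0.995604. Corrected H = 0.017857 / 0.995604 = 0.017936.
Step 5: Under H0, H ~ chi^2(2); p-value = 0.991072.
Step 6: alpha = 0.1. fail to reject H0.

H = 0.0179, df = 2, p = 0.991072, fail to reject H0.


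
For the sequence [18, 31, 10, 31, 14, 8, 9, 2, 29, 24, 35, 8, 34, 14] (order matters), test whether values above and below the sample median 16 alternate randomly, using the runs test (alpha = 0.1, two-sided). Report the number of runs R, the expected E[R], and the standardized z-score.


Step 1: Compute median = 16; label A = above, B = below.
Labels in order: AABABBBBAAABAB  (n_A = 7, n_B = 7)
Step 2: Count runs R = 8.
Step 3: Under H0 (random ordering), E[R] = 2*n_A*n_B/(n_A+n_B) + 1 = 2*7*7/14 + 1 = 8.0000.
        Var[R] = 2*n_A*n_B*(2*n_A*n_B - n_A - n_B) / ((n_A+n_B)^2 * (n_A+n_B-1)) = 8232/2548 = 3.2308.
        SD[R] = 1.7974.
Step 4: R = E[R], so z = 0 with no continuity correction.
Step 5: Two-sided p-value via normal approximation = 2*(1 - Phi(|z|)) = 1.000000.
Step 6: alpha = 0.1. fail to reject H0.

R = 8, z = 0.0000, p = 1.000000, fail to reject H0.


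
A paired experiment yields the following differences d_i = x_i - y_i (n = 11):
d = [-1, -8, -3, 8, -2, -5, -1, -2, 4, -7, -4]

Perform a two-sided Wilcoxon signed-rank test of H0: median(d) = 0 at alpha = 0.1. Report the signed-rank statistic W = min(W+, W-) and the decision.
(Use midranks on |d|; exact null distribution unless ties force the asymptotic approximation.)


Step 1: Drop any zero differences (none here) and take |d_i|.
|d| = [1, 8, 3, 8, 2, 5, 1, 2, 4, 7, 4]
Step 2: Midrank |d_i| (ties get averaged ranks).
ranks: |1|->1.5, |8|->10.5, |3|->5, |8|->10.5, |2|->3.5, |5|->8, |1|->1.5, |2|->3.5, |4|->6.5, |7|->9, |4|->6.5
Step 3: Attach original signs; sum ranks with positive sign and with negative sign.
W+ = 10.5 + 6.5 = 17
W- = 1.5 + 10.5 + 5 + 3.5 + 8 + 1.5 + 3.5 + 9 + 6.5 = 49
(Check: W+ + W- = 66 should equal n(n+1)/2 = 66.)
Step 4: Test statistic W = min(W+, W-) = 17.
Step 5: Ties in |d|, so use the tie-corrected normal approximation.
        E[W] = n(n+1)/4 = 11*12/4 = 33.
        Tie groups: |d|=1 (t=2), |d|=2 (t=2), |d|=4 (t=2), |d|=8 (t=2); sum(t^3 - t) = 24.
        Var[W] = n(n+1)(2n+1)/24 - sum(t^3-t)/48 = 3036/24 - 24/48 = 126.
        z = (W - E[W]) / sqrt(Var[W]) = (17 - 33) / 11.2250 = -1.4254.
        Two-sided p = 2*Phi(z) = 0.154044.
Step 6: alpha = 0.1. fail to reject H0.

W+ = 17, W- = 49, W = min = 17, p = 0.154044, fail to reject H0.


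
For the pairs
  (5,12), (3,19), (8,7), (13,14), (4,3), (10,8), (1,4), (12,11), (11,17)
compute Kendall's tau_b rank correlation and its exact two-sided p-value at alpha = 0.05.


Step 1: Enumerate the 36 unordered pairs (i,j) with i<j and classify each by sign(x_j-x_i) * sign(y_j-y_i).
  (1,2):dx=-2,dy=+7->D; (1,3):dx=+3,dy=-5->D; (1,4):dx=+8,dy=+2->C; (1,5):dx=-1,dy=-9->C
  (1,6):dx=+5,dy=-4->D; (1,7):dx=-4,dy=-8->C; (1,8):dx=+7,dy=-1->D; (1,9):dx=+6,dy=+5->C
  (2,3):dx=+5,dy=-12->D; (2,4):dx=+10,dy=-5->D; (2,5):dx=+1,dy=-16->D; (2,6):dx=+7,dy=-11->D
  (2,7):dx=-2,dy=-15->C; (2,8):dx=+9,dy=-8->D; (2,9):dx=+8,dy=-2->D; (3,4):dx=+5,dy=+7->C
  (3,5):dx=-4,dy=-4->C; (3,6):dx=+2,dy=+1->C; (3,7):dx=-7,dy=-3->C; (3,8):dx=+4,dy=+4->C
  (3,9):dx=+3,dy=+10->C; (4,5):dx=-9,dy=-11->C; (4,6):dx=-3,dy=-6->C; (4,7):dx=-12,dy=-10->C
  (4,8):dx=-1,dy=-3->C; (4,9):dx=-2,dy=+3->D; (5,6):dx=+6,dy=+5->C; (5,7):dx=-3,dy=+1->D
  (5,8):dx=+8,dy=+8->C; (5,9):dx=+7,dy=+14->C; (6,7):dx=-9,dy=-4->C; (6,8):dx=+2,dy=+3->C
  (6,9):dx=+1,dy=+9->C; (7,8):dx=+11,dy=+7->C; (7,9):dx=+10,dy=+13->C; (8,9):dx=-1,dy=+6->D
Step 2: C = 23, D = 13, total pairs = 36.
Step 3: tau = (C - D)/(n(n-1)/2) = (23 - 13)/36 = 0.277778.
Step 4: Exact two-sided p-value (enumerate n! = 362880 permutations of y under H0): p = 0.358488.
Step 5: alpha = 0.05. fail to reject H0.

tau_b = 0.2778 (C=23, D=13), p = 0.358488, fail to reject H0.


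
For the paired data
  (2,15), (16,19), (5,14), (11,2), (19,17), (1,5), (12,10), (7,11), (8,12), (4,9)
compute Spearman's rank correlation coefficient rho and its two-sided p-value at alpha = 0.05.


Step 1: Rank x and y separately (midranks; no ties here).
rank(x): 2->2, 16->9, 5->4, 11->7, 19->10, 1->1, 12->8, 7->5, 8->6, 4->3
rank(y): 15->8, 19->10, 14->7, 2->1, 17->9, 5->2, 10->4, 11->5, 12->6, 9->3
Step 2: d_i = R_x(i) - R_y(i); compute d_i^2.
  (2-8)^2=36, (9-10)^2=1, (4-7)^2=9, (7-1)^2=36, (10-9)^2=1, (1-2)^2=1, (8-4)^2=16, (5-5)^2=0, (6-6)^2=0, (3-3)^2=0
sum(d^2) = 100.
Step 3: rho = 1 - 6*100 / (10*(10^2 - 1)) = 1 - 600/990 = 0.393939.
Step 4: Under H0, t = rho * sqrt((n-2)/(1-rho^2)) = 1.2123 ~ t(8).
Step 5: Two-sided p-value from the t-distribution with 8 df = 0.259998.
Step 6: alpha = 0.05. fail to reject H0.

rho = 0.3939, p = 0.259998, fail to reject H0 at alpha = 0.05.


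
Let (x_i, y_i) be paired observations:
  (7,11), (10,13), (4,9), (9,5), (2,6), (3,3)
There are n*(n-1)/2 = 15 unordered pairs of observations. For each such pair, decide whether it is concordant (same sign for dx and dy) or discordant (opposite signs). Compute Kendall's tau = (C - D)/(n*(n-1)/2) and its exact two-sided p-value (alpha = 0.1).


Step 1: Enumerate the 15 unordered pairs (i,j) with i<j and classify each by sign(x_j-x_i) * sign(y_j-y_i).
  (1,2):dx=+3,dy=+2->C; (1,3):dx=-3,dy=-2->C; (1,4):dx=+2,dy=-6->D; (1,5):dx=-5,dy=-5->C
  (1,6):dx=-4,dy=-8->C; (2,3):dx=-6,dy=-4->C; (2,4):dx=-1,dy=-8->C; (2,5):dx=-8,dy=-7->C
  (2,6):dx=-7,dy=-10->C; (3,4):dx=+5,dy=-4->D; (3,5):dx=-2,dy=-3->C; (3,6):dx=-1,dy=-6->C
  (4,5):dx=-7,dy=+1->D; (4,6):dx=-6,dy=-2->C; (5,6):dx=+1,dy=-3->D
Step 2: C = 11, D = 4, total pairs = 15.
Step 3: tau = (C - D)/(n(n-1)/2) = (11 - 4)/15 = 0.466667.
Step 4: Exact two-sided p-value (enumerate n! = 720 permutations of y under H0): p = 0.272222.
Step 5: alpha = 0.1. fail to reject H0.

tau_b = 0.4667 (C=11, D=4), p = 0.272222, fail to reject H0.


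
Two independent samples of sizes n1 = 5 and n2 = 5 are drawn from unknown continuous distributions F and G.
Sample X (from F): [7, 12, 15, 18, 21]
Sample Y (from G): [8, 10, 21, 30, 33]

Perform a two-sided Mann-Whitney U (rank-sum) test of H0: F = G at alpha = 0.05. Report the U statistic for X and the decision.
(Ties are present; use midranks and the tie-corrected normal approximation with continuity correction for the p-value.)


Step 1: Combine and sort all 10 observations; assign midranks.
sorted (value, group): (7,X), (8,Y), (10,Y), (12,X), (15,X), (18,X), (21,X), (21,Y), (30,Y), (33,Y)
ranks: 7->1, 8->2, 10->3, 12->4, 15->5, 18->6, 21->7.5, 21->7.5, 30->9, 33->10
Step 2: Rank sum for X: R1 = 1 + 4 + 5 + 6 + 7.5 = 23.5.
Step 3: U_X = R1 - n1(n1+1)/2 = 23.5 - 5*6/2 = 23.5 - 15 = 8.5.
       U_Y = n1*n2 - U_X = 25 - 8.5 = 16.5.
Step 4: Ties are present, so use the tie-corrected normal approximation (with continuity correction) for the p-value.
Step 5: p-value = 0.463344; compare to alpha = 0.05. fail to reject H0.

U_X = 8.5, p = 0.463344, fail to reject H0 at alpha = 0.05.


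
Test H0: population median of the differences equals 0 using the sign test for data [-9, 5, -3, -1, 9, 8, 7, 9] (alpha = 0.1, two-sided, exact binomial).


Step 1: Discard zero differences. Original n = 8; n_eff = number of nonzero differences = 8.
Nonzero differences (with sign): -9, +5, -3, -1, +9, +8, +7, +9
Step 2: Count signs: positive = 5, negative = 3.
Step 3: Under H0: P(positive) = 0.5, so the number of positives S ~ Bin(8, 0.5).
Step 4: Two-sided exact p-value = sum of Bin(8,0.5) probabilities at or below the observed probability = 0.726562.
Step 5: alpha = 0.1. fail to reject H0.

n_eff = 8, pos = 5, neg = 3, p = 0.726562, fail to reject H0.


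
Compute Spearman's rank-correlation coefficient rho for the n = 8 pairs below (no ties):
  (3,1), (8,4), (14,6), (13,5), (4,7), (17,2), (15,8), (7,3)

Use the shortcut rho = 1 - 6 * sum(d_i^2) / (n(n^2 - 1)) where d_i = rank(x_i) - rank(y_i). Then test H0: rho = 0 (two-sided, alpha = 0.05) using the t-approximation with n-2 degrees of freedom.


Step 1: Rank x and y separately (midranks; no ties here).
rank(x): 3->1, 8->4, 14->6, 13->5, 4->2, 17->8, 15->7, 7->3
rank(y): 1->1, 4->4, 6->6, 5->5, 7->7, 2->2, 8->8, 3->3
Step 2: d_i = R_x(i) - R_y(i); compute d_i^2.
  (1-1)^2=0, (4-4)^2=0, (6-6)^2=0, (5-5)^2=0, (2-7)^2=25, (8-2)^2=36, (7-8)^2=1, (3-3)^2=0
sum(d^2) = 62.
Step 3: rho = 1 - 6*62 / (8*(8^2 - 1)) = 1 - 372/504 = 0.261905.
Step 4: Under H0, t = rho * sqrt((n-2)/(1-rho^2)) = 0.6647 ~ t(6).
Step 5: Two-sided p-value from the t-distribution with 6 df = 0.530923.
Step 6: alpha = 0.05. fail to reject H0.

rho = 0.2619, p = 0.530923, fail to reject H0 at alpha = 0.05.


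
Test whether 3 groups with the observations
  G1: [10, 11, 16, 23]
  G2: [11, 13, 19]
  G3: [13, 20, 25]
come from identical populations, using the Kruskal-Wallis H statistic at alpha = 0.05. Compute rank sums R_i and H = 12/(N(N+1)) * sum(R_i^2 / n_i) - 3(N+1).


Step 1: Combine all N = 10 observations and assign midranks.
sorted (value, group, rank): (10,G1,1), (11,G1,2.5), (11,G2,2.5), (13,G2,4.5), (13,G3,4.5), (16,G1,6), (19,G2,7), (20,G3,8), (23,G1,9), (25,G3,10)
Step 2: Sum ranks within each group.
R_1 = 18.5 (n_1 = 4)
R_2 = 14 (n_2 = 3)
R_3 = 22.5 (n_3 = 3)
Step 3: H = 12/(N(N+1)) * sum(R_i^2/n_i) - 3(N+1)
     = 12/(10*11) * (18.5^2/4 + 14^2/3 + 22.5^2/3) - 3*11
     = 0.109091 * 319.646 - 33
     = 1.870455.
Step 4: Ties present; correction factor C = 1 - 12/(10^3 - 10) = 0.987879. Corrected H = 1.870455 / 0.987879 = 1.893405.
Step 5: Under H0, H ~ chi^2(2); p-value = 0.388018.
Step 6: alpha = 0.05. fail to reject H0.

H = 1.8934, df = 2, p = 0.388018, fail to reject H0.


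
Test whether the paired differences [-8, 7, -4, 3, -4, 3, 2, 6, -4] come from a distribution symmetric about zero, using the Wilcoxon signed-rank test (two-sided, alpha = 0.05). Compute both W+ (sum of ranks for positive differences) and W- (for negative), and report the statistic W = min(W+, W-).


Step 1: Drop any zero differences (none here) and take |d_i|.
|d| = [8, 7, 4, 3, 4, 3, 2, 6, 4]
Step 2: Midrank |d_i| (ties get averaged ranks).
ranks: |8|->9, |7|->8, |4|->5, |3|->2.5, |4|->5, |3|->2.5, |2|->1, |6|->7, |4|->5
Step 3: Attach original signs; sum ranks with positive sign and with negative sign.
W+ = 8 + 2.5 + 2.5 + 1 + 7 = 21
W- = 9 + 5 + 5 + 5 = 24
(Check: W+ + W- = 45 should equal n(n+1)/2 = 45.)
Step 4: Test statistic W = min(W+, W-) = 21.
Step 5: Ties in |d|, so use the tie-corrected normal approximation.
        E[W] = n(n+1)/4 = 9*10/4 = 22.5.
        Tie groups: |d|=3 (t=2), |d|=4 (t=3); sum(t^3 - t) = 30.
        Var[W] = n(n+1)(2n+1)/24 - sum(t^3-t)/48 = 1710/24 - 30/48 = 70.625.
        z = (W - E[W]) / sqrt(Var[W]) = (21 - 22.5) / 8.4039 = -0.1785.
        Two-sided p = 2*Phi(z) = 0.858339.
Step 6: alpha = 0.05. fail to reject H0.

W+ = 21, W- = 24, W = min = 21, p = 0.858339, fail to reject H0.


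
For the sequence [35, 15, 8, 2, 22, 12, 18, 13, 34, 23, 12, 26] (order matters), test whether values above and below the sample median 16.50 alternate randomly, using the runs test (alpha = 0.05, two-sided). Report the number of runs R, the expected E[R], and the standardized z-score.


Step 1: Compute median = 16.50; label A = above, B = below.
Labels in order: ABBBABABAABA  (n_A = 6, n_B = 6)
Step 2: Count runs R = 9.
Step 3: Under H0 (random ordering), E[R] = 2*n_A*n_B/(n_A+n_B) + 1 = 2*6*6/12 + 1 = 7.0000.
        Var[R] = 2*n_A*n_B*(2*n_A*n_B - n_A - n_B) / ((n_A+n_B)^2 * (n_A+n_B-1)) = 4320/1584 = 2.7273.
        SD[R] = 1.6514.
Step 4: Continuity-corrected z = (R - 0.5 - E[R]) / SD[R] = (9 - 0.5 - 7.0000) / 1.6514 = 0.9083.
Step 5: Two-sided p-value via normal approximation = 2*(1 - Phi(|z|)) = 0.363722.
Step 6: alpha = 0.05. fail to reject H0.

R = 9, z = 0.9083, p = 0.363722, fail to reject H0.


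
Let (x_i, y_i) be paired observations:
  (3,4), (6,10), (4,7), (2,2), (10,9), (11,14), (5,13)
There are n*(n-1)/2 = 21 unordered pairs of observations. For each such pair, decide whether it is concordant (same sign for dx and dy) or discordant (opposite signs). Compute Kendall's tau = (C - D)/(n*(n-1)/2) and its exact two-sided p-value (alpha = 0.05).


Step 1: Enumerate the 21 unordered pairs (i,j) with i<j and classify each by sign(x_j-x_i) * sign(y_j-y_i).
  (1,2):dx=+3,dy=+6->C; (1,3):dx=+1,dy=+3->C; (1,4):dx=-1,dy=-2->C; (1,5):dx=+7,dy=+5->C
  (1,6):dx=+8,dy=+10->C; (1,7):dx=+2,dy=+9->C; (2,3):dx=-2,dy=-3->C; (2,4):dx=-4,dy=-8->C
  (2,5):dx=+4,dy=-1->D; (2,6):dx=+5,dy=+4->C; (2,7):dx=-1,dy=+3->D; (3,4):dx=-2,dy=-5->C
  (3,5):dx=+6,dy=+2->C; (3,6):dx=+7,dy=+7->C; (3,7):dx=+1,dy=+6->C; (4,5):dx=+8,dy=+7->C
  (4,6):dx=+9,dy=+12->C; (4,7):dx=+3,dy=+11->C; (5,6):dx=+1,dy=+5->C; (5,7):dx=-5,dy=+4->D
  (6,7):dx=-6,dy=-1->C
Step 2: C = 18, D = 3, total pairs = 21.
Step 3: tau = (C - D)/(n(n-1)/2) = (18 - 3)/21 = 0.714286.
Step 4: Exact two-sided p-value (enumerate n! = 5040 permutations of y under H0): p = 0.030159.
Step 5: alpha = 0.05. reject H0.

tau_b = 0.7143 (C=18, D=3), p = 0.030159, reject H0.


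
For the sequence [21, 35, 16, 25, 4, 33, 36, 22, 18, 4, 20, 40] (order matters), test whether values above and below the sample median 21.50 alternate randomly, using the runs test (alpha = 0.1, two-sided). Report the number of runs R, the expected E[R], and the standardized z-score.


Step 1: Compute median = 21.50; label A = above, B = below.
Labels in order: BABABAAABBBA  (n_A = 6, n_B = 6)
Step 2: Count runs R = 8.
Step 3: Under H0 (random ordering), E[R] = 2*n_A*n_B/(n_A+n_B) + 1 = 2*6*6/12 + 1 = 7.0000.
        Var[R] = 2*n_A*n_B*(2*n_A*n_B - n_A - n_B) / ((n_A+n_B)^2 * (n_A+n_B-1)) = 4320/1584 = 2.7273.
        SD[R] = 1.6514.
Step 4: Continuity-corrected z = (R - 0.5 - E[R]) / SD[R] = (8 - 0.5 - 7.0000) / 1.6514 = 0.3028.
Step 5: Two-sided p-value via normal approximation = 2*(1 - Phi(|z|)) = 0.762069.
Step 6: alpha = 0.1. fail to reject H0.

R = 8, z = 0.3028, p = 0.762069, fail to reject H0.


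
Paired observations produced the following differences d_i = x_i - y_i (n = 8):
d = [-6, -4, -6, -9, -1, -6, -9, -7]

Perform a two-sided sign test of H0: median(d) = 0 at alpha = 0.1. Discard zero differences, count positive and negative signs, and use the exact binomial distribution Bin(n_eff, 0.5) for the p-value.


Step 1: Discard zero differences. Original n = 8; n_eff = number of nonzero differences = 8.
Nonzero differences (with sign): -6, -4, -6, -9, -1, -6, -9, -7
Step 2: Count signs: positive = 0, negative = 8.
Step 3: Under H0: P(positive) = 0.5, so the number of positives S ~ Bin(8, 0.5).
Step 4: Two-sided exact p-value = sum of Bin(8,0.5) probabilities at or below the observed probability = 0.007812.
Step 5: alpha = 0.1. reject H0.

n_eff = 8, pos = 0, neg = 8, p = 0.007812, reject H0.


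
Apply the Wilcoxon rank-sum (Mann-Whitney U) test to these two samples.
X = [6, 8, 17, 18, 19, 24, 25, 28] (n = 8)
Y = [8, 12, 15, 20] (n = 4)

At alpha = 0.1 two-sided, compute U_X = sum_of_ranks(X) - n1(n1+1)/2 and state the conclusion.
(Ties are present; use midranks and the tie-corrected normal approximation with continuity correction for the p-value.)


Step 1: Combine and sort all 12 observations; assign midranks.
sorted (value, group): (6,X), (8,X), (8,Y), (12,Y), (15,Y), (17,X), (18,X), (19,X), (20,Y), (24,X), (25,X), (28,X)
ranks: 6->1, 8->2.5, 8->2.5, 12->4, 15->5, 17->6, 18->7, 19->8, 20->9, 24->10, 25->11, 28->12
Step 2: Rank sum for X: R1 = 1 + 2.5 + 6 + 7 + 8 + 10 + 11 + 12 = 57.5.
Step 3: U_X = R1 - n1(n1+1)/2 = 57.5 - 8*9/2 = 57.5 - 36 = 21.5.
       U_Y = n1*n2 - U_X = 32 - 21.5 = 10.5.
Step 4: Ties are present, so use the tie-corrected normal approximation (with continuity correction) for the p-value.
Step 5: p-value = 0.394938; compare to alpha = 0.1. fail to reject H0.

U_X = 21.5, p = 0.394938, fail to reject H0 at alpha = 0.1.


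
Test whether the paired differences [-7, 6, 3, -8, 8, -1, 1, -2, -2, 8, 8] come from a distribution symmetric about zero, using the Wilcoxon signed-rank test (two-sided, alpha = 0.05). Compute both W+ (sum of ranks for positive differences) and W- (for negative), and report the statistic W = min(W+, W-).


Step 1: Drop any zero differences (none here) and take |d_i|.
|d| = [7, 6, 3, 8, 8, 1, 1, 2, 2, 8, 8]
Step 2: Midrank |d_i| (ties get averaged ranks).
ranks: |7|->7, |6|->6, |3|->5, |8|->9.5, |8|->9.5, |1|->1.5, |1|->1.5, |2|->3.5, |2|->3.5, |8|->9.5, |8|->9.5
Step 3: Attach original signs; sum ranks with positive sign and with negative sign.
W+ = 6 + 5 + 9.5 + 1.5 + 9.5 + 9.5 = 41
W- = 7 + 9.5 + 1.5 + 3.5 + 3.5 = 25
(Check: W+ + W- = 66 should equal n(n+1)/2 = 66.)
Step 4: Test statistic W = min(W+, W-) = 25.
Step 5: Ties in |d|, so use the tie-corrected normal approximation.
        E[W] = n(n+1)/4 = 11*12/4 = 33.
        Tie groups: |d|=1 (t=2), |d|=2 (t=2), |d|=8 (t=4); sum(t^3 - t) = 72.
        Var[W] = n(n+1)(2n+1)/24 - sum(t^3-t)/48 = 3036/24 - 72/48 = 125.
        z = (W - E[W]) / sqrt(Var[W]) = (25 - 33) / 11.1803 = -0.7155.
        Two-sided p = 2*Phi(z) = 0.474274.
Step 6: alpha = 0.05. fail to reject H0.

W+ = 41, W- = 25, W = min = 25, p = 0.474274, fail to reject H0.


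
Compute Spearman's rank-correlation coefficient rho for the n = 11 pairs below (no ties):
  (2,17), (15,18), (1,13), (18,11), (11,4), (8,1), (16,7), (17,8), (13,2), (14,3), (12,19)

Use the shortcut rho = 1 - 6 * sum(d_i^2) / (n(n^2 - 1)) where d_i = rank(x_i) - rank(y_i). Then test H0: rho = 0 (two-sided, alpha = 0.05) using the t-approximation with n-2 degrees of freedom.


Step 1: Rank x and y separately (midranks; no ties here).
rank(x): 2->2, 15->8, 1->1, 18->11, 11->4, 8->3, 16->9, 17->10, 13->6, 14->7, 12->5
rank(y): 17->9, 18->10, 13->8, 11->7, 4->4, 1->1, 7->5, 8->6, 2->2, 3->3, 19->11
Step 2: d_i = R_x(i) - R_y(i); compute d_i^2.
  (2-9)^2=49, (8-10)^2=4, (1-8)^2=49, (11-7)^2=16, (4-4)^2=0, (3-1)^2=4, (9-5)^2=16, (10-6)^2=16, (6-2)^2=16, (7-3)^2=16, (5-11)^2=36
sum(d^2) = 222.
Step 3: rho = 1 - 6*222 / (11*(11^2 - 1)) = 1 - 1332/1320 = -0.009091.
Step 4: Under H0, t = rho * sqrt((n-2)/(1-rho^2)) = -0.0273 ~ t(9).
Step 5: Two-sided p-value from the t-distribution with 9 df = 0.978837.
Step 6: alpha = 0.05. fail to reject H0.

rho = -0.0091, p = 0.978837, fail to reject H0 at alpha = 0.05.


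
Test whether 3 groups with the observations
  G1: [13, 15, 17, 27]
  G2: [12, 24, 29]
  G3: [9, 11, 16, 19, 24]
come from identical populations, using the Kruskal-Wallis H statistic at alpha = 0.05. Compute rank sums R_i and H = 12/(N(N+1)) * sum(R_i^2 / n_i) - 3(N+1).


Step 1: Combine all N = 12 observations and assign midranks.
sorted (value, group, rank): (9,G3,1), (11,G3,2), (12,G2,3), (13,G1,4), (15,G1,5), (16,G3,6), (17,G1,7), (19,G3,8), (24,G2,9.5), (24,G3,9.5), (27,G1,11), (29,G2,12)
Step 2: Sum ranks within each group.
R_1 = 27 (n_1 = 4)
R_2 = 24.5 (n_2 = 3)
R_3 = 26.5 (n_3 = 5)
Step 3: H = 12/(N(N+1)) * sum(R_i^2/n_i) - 3(N+1)
     = 12/(12*13) * (27^2/4 + 24.5^2/3 + 26.5^2/5) - 3*13
     = 0.076923 * 522.783 - 39
     = 1.214103.
Step 4: Ties present; correction factor C = 1 - 6/(12^3 - 12) = 0.996503. Corrected H = 1.214103 / 0.996503 = 1.218363.
Step 5: Under H0, H ~ chi^2(2); p-value = 0.543796.
Step 6: alpha = 0.05. fail to reject H0.

H = 1.2184, df = 2, p = 0.543796, fail to reject H0.


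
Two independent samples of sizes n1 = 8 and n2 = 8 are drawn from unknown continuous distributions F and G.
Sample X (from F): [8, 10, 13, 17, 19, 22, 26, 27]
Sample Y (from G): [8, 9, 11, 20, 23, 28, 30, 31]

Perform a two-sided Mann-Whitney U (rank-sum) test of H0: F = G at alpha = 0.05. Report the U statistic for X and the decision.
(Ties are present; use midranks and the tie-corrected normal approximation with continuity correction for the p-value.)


Step 1: Combine and sort all 16 observations; assign midranks.
sorted (value, group): (8,X), (8,Y), (9,Y), (10,X), (11,Y), (13,X), (17,X), (19,X), (20,Y), (22,X), (23,Y), (26,X), (27,X), (28,Y), (30,Y), (31,Y)
ranks: 8->1.5, 8->1.5, 9->3, 10->4, 11->5, 13->6, 17->7, 19->8, 20->9, 22->10, 23->11, 26->12, 27->13, 28->14, 30->15, 31->16
Step 2: Rank sum for X: R1 = 1.5 + 4 + 6 + 7 + 8 + 10 + 12 + 13 = 61.5.
Step 3: U_X = R1 - n1(n1+1)/2 = 61.5 - 8*9/2 = 61.5 - 36 = 25.5.
       U_Y = n1*n2 - U_X = 64 - 25.5 = 38.5.
Step 4: Ties are present, so use the tie-corrected normal approximation (with continuity correction) for the p-value.
Step 5: p-value = 0.528309; compare to alpha = 0.05. fail to reject H0.

U_X = 25.5, p = 0.528309, fail to reject H0 at alpha = 0.05.


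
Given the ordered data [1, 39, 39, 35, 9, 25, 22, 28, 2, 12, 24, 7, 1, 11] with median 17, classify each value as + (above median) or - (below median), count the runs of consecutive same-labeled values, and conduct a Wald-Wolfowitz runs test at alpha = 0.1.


Step 1: Compute median = 17; label A = above, B = below.
Labels in order: BAAABAAABBABBB  (n_A = 7, n_B = 7)
Step 2: Count runs R = 7.
Step 3: Under H0 (random ordering), E[R] = 2*n_A*n_B/(n_A+n_B) + 1 = 2*7*7/14 + 1 = 8.0000.
        Var[R] = 2*n_A*n_B*(2*n_A*n_B - n_A - n_B) / ((n_A+n_B)^2 * (n_A+n_B-1)) = 8232/2548 = 3.2308.
        SD[R] = 1.7974.
Step 4: Continuity-corrected z = (R + 0.5 - E[R]) / SD[R] = (7 + 0.5 - 8.0000) / 1.7974 = -0.2782.
Step 5: Two-sided p-value via normal approximation = 2*(1 - Phi(|z|)) = 0.780879.
Step 6: alpha = 0.1. fail to reject H0.

R = 7, z = -0.2782, p = 0.780879, fail to reject H0.


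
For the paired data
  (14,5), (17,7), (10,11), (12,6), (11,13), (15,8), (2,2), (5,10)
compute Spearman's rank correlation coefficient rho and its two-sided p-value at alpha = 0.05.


Step 1: Rank x and y separately (midranks; no ties here).
rank(x): 14->6, 17->8, 10->3, 12->5, 11->4, 15->7, 2->1, 5->2
rank(y): 5->2, 7->4, 11->7, 6->3, 13->8, 8->5, 2->1, 10->6
Step 2: d_i = R_x(i) - R_y(i); compute d_i^2.
  (6-2)^2=16, (8-4)^2=16, (3-7)^2=16, (5-3)^2=4, (4-8)^2=16, (7-5)^2=4, (1-1)^2=0, (2-6)^2=16
sum(d^2) = 88.
Step 3: rho = 1 - 6*88 / (8*(8^2 - 1)) = 1 - 528/504 = -0.047619.
Step 4: Under H0, t = rho * sqrt((n-2)/(1-rho^2)) = -0.1168 ~ t(6).
Step 5: Two-sided p-value from the t-distribution with 6 df = 0.910849.
Step 6: alpha = 0.05. fail to reject H0.

rho = -0.0476, p = 0.910849, fail to reject H0 at alpha = 0.05.
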